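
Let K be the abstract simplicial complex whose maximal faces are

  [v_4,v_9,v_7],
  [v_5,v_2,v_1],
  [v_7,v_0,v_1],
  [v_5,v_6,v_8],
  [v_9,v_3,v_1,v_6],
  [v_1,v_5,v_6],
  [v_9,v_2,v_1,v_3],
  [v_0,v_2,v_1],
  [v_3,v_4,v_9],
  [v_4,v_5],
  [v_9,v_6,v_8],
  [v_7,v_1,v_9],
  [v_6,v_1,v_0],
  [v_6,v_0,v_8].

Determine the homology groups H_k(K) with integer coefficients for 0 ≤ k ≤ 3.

H_0 = Z,  H_1 = Z,  H_2 = 0,  H_3 = 0.

Order the vertices as v_0 < v_1 < v_2 < v_3 < v_4 < v_5 < v_6 < v_7 < v_8 < v_9. Listing each simplex with vertices in this order, K has dimension 3 with simplices:

  0-simplices (10): [v_0], [v_1], [v_2], [v_3], [v_4], [v_5], [v_6], [v_7], [v_8], [v_9]
  1-simplices (26): (26 of them)
  2-simplices (18): (18 of them)
  3-simplices (2): [v_1,v_2,v_3,v_9], [v_1,v_3,v_6,v_9]

giving chain groups C_0 ≅ Z^10, C_1 ≅ Z^26, C_2 ≅ Z^18, C_3 ≅ Z^2.

Boundary ∂_1: C_1 → C_0 maps an edge to its endpoints' difference, ∂[p,q] = q − p. For instance
  ∂[v_6,v_8] = [v_8] − [v_6].
As a 10×26 matrix over Z this has rank 9, with invariant factors (1,1,1,1,1,1,1,1,1).

∂_2: C_2 → C_1 sends each 2-simplex [p,q,r] to [q,r] − [p,r] + [p,q]. For instance
  ∂[v_0,v_6,v_8] = [v_6,v_8] − [v_0,v_8] + [v_0,v_6],
  ∂[v_1,v_2,v_9] = [v_2,v_9] − [v_1,v_9] + [v_1,v_2].
As a 26×18 matrix over Z this has rank 16, with invariant factors (1,1,1,1,1,1,1,1,1,1,1,1,1,1,1,1).

Boundary ∂_3: C_3 → C_2 sends each 3-simplex σ to the alternating sum Σ_i (−1)^i (σ with its i-th vertex removed). For instance
  ∂[v_1,v_2,v_3,v_9] = [v_2,v_3,v_9] − [v_1,v_3,v_9] + [v_1,v_2,v_9] − [v_1,v_2,v_3],
  ∂[v_1,v_3,v_6,v_9] = [v_3,v_6,v_9] − [v_1,v_6,v_9] + [v_1,v_3,v_9] − [v_1,v_3,v_6].
This gives a 18×2 integer matrix of rank 2; reducing to Smith normal form yields diagonal entries (1,1).

Reading off H_k = ker ∂_k / im ∂_{k+1}:

  H_0: rank C_0 − rank ∂_1 = 10 − 9 = 1, and the invariant factors of ∂_1 are all 1, so H_0 = Z.
  H_1: rank ker ∂_1 − rank ∂_2 = (26 − 9) − 16 = 1, and the invariant factors of ∂_2 are all 1, so H_1 = Z.
  H_2: rank ker ∂_2 − rank ∂_3 = (18 − 16) − 2 = 0, and the invariant factors of ∂_3 are all 1, so H_2 = 0.
  H_3: rank ker ∂_3 − rank ∂_4 = (2 − 2) − 0 = 0, and there is no ∂_4, so H_3 = 0.

As a check, the Euler characteristic is 10 − 26 + 18 − 2 = 0, which agrees with 1 − 1 + 0 − 0 = 0.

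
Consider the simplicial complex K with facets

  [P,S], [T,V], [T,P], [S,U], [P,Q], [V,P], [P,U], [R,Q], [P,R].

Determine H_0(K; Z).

Order the vertices as P < Q < R < S < T < U < V. Listing each simplex with vertices in this order, K has dimension 1 with simplices:

  0-simplices (7): P, Q, R, S, T, U, V
  1-simplices (9): PQ, PR, PS, PT, PU, PV, QR, SU, TV

so the chain groups are C_0 ≅ Z^7, C_1 ≅ Z^9.

The boundary map ∂_1: C_1 → C_0 maps an edge to its endpoints' difference, ∂[p,q] = q − p.
This gives a 7×9 integer matrix of rank 6; reducing to Smith normal form yields diagonal entries (1,1,1,1,1,1).

From H_k ≅ ker(∂_k) / im(∂_{k+1}) we obtain:

  H_0: rank C_0 − rank ∂_1 = 7 − 6 = 1, and the invariant factors of ∂_1 are all 1, so H_0 ≅ Z.

H_0 = Z.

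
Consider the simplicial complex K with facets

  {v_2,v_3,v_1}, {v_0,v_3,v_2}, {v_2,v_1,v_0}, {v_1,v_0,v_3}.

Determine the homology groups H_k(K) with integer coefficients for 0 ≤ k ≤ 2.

H_0 = Z,  H_1 = 0,  H_2 = Z.

Order the vertices as v_0 < v_1 < v_2 < v_3. Listing each simplex with vertices in this order, K has dimension 2 with simplices:

  0-simplices (4): [v_0], [v_1], [v_2], [v_3]
  1-simplices (6): [v_0,v_1], [v_0,v_2], [v_0,v_3], [v_1,v_2], [v_1,v_3], [v_2,v_3]
  2-simplices (4): [v_0,v_1,v_2], [v_0,v_1,v_3], [v_0,v_2,v_3], [v_1,v_2,v_3]

giving chain groups C_0 ≅ Z^4, C_1 ≅ Z^6, C_2 ≅ Z^4.

∂_1: C_1 → C_0 maps an edge to its endpoints' difference, ∂[p,q] = q − p. For instance
  ∂[v_0,v_1] = [v_1] − [v_0].
The 4×6 boundary matrix has rank 3 and Smith normal form diag(1,1,1).

∂_2: C_2 → C_1 sends each 2-simplex [p,q,r] to [q,r] − [p,r] + [p,q]. For instance
  ∂[v_1,v_2,v_3] = [v_2,v_3] − [v_1,v_3] + [v_1,v_2],
  ∂[v_0,v_2,v_3] = [v_2,v_3] − [v_0,v_3] + [v_0,v_2].
The resulting 6×4 matrix has rank 3, and its Smith normal form has invariant factors (1,1,1).

Now H_k = ker ∂_k / im ∂_{k+1}, so:

  H_0: rank C_0 − rank ∂_1 = 4 − 3 = 1, and the invariant factors of ∂_1 are all 1, so H_0 ≅ Z.
  H_1: rank ker ∂_1 − rank ∂_2 = (6 − 3) − 3 = 0, and the invariant factors of ∂_2 are all 1, so H_1 ≅ 0.
  H_2: rank ker ∂_2 − rank ∂_3 = (4 − 3) − 0 = 1, and there is no ∂_3, so H_2 ≅ Z.

As a check, the Euler characteristic is 4 − 6 + 4 = 2, which agrees with 1 − 0 + 1 = 2.
(K is a triangulation of the 2-sphere S^2.)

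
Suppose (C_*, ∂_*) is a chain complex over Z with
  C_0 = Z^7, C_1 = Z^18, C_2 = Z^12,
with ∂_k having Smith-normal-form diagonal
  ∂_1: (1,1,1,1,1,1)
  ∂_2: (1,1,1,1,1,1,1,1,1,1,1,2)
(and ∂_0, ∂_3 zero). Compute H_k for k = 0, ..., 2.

H_0: b_0 = 7 − 0 − 6 = 1; torsion from ∂_1 factors > 1: none. So H_0 ≅ Z.
H_1: b_1 = 18 − 6 − 12 = 0; torsion from ∂_2 factors > 1: [2]. So H_1 ≅ Z/2.
H_2: b_2 = 12 − 12 − 0 = 0; torsion from ∂_3 factors > 1: none. So H_2 ≅ 0.

H_0 ≅ Z,  H_1 ≅ Z/2,  H_2 = 0.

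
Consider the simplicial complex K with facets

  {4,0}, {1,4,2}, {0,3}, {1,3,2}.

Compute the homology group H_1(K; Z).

We work with the vertex ordering 0 < 1 < 2 < 3 < 4. The simplices of K, each written with vertices in increasing order, are:

  0-simplices (5): [0], [1], [2], [3], [4]
  1-simplices (7): [0,3], [0,4], [1,2], [1,3], [1,4], [2,3], [2,4]
  2-simplices (2): [1,2,3], [1,2,4]

so the chain groups are C_0 ≅ Z^5, C_1 ≅ Z^7, C_2 ≅ Z^2.

Boundary ∂_1: C_1 → C_0 is given by ∂[p,q] = [q] − [p]. For instance
  ∂[0,3] = [3] − [0].
The resulting 5×7 matrix has rank 4, and its Smith normal form has invariant factors (1,1,1,1).

Boundary ∂_2: C_2 → C_1 maps a triangle to the signed sum of its edges. For instance
  ∂[1,2,3] = [2,3] − [1,3] + [1,2],
  ∂[1,2,4] = [2,4] − [1,4] + [1,2].
This gives a 7×2 integer matrix of rank 2; reducing to Smith normal form yields diagonal entries (1,1).

Computing H_k = (kernel of ∂_k) / (image of ∂_{k+1}):

  H_1: rank ker ∂_1 − rank ∂_2 = (7 − 4) − 2 = 1, and the invariant factors of ∂_2 are all 1, so H_1 = Z.

H_1 ≅ Z.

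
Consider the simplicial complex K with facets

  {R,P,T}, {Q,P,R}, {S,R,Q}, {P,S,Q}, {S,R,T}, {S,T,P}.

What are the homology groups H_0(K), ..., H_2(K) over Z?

Order the vertices as P < Q < R < S < T. Listing each simplex with vertices in this order, K has dimension 2 with simplices:

  0-simplices (5): P, Q, R, S, T
  1-simplices (9): PQ, PR, PS, PT, QR, QS, RS, RT, ST
  2-simplices (6): PQR, PQS, PRT, PST, QRS, RST

so the chain groups are C_0 ≅ Z^5, C_1 ≅ Z^9, C_2 ≅ Z^6.

∂_1: C_1 → C_0 maps an edge to its endpoints' difference, ∂[p,q] = q − p. For instance
  ∂PS = S − P.
This gives a 5×9 integer matrix of rank 4; reducing to Smith normal form yields diagonal entries (1,1,1,1).

Boundary ∂_2: C_2 → C_1 acts by ∂[p,q,r] = [q,r] − [p,r] + [p,q]. For instance
  ∂PQS = QS − PS + PQ,
  ∂RST = ST − RT + RS.
The 9×6 boundary matrix has rank 5 and Smith normal form diag(1,1,1,1,1).

From H_k ≅ ker(∂_k) / im(∂_{k+1}) we obtain:

  H_0: rank C_0 − rank ∂_1 = 5 − 4 = 1, and the invariant factors of ∂_1 are all 1, so H_0 = Z.
  H_1: rank ker ∂_1 − rank ∂_2 = (9 − 4) − 5 = 0, and the invariant factors of ∂_2 are all 1, so H_1 = 0.
  H_2: rank ker ∂_2 − rank ∂_3 = (6 − 5) − 0 = 1, and there is no ∂_3, so H_2 = Z.

As a check, the Euler characteristic is 5 − 9 + 6 = 2, which agrees with 1 − 0 + 1 = 2.

H_0 ≅ Z,  H_1 = 0,  H_2 ≅ Z.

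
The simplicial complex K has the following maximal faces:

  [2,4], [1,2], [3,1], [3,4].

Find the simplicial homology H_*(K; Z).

We work with the vertex ordering 1 < 2 < 3 < 4. The simplices of K, each written with vertices in increasing order, are:

  0-simplices (4): [1], [2], [3], [4]
  1-simplices (4): [1,2], [1,3], [2,4], [3,4]

Hence C_0 ≅ Z^4, C_1 ≅ Z^4.

∂_1: C_1 → C_0 sends each edge [p,q] (with p < q) to q − p. For instance
  ∂[1,3] = [3] − [1].
This gives a 4×4 integer matrix of rank 3; reducing to Smith normal form yields diagonal entries (1,1,1).

From H_k ≅ ker(∂_k) / im(∂_{k+1}) we obtain:

  H_0: rank C_0 − rank ∂_1 = 4 − 3 = 1, and the invariant factors of ∂_1 are all 1, so H_0 ≅ Z.
  H_1: rank ker ∂_1 − rank ∂_2 = (4 − 3) − 0 = 1, and there is no ∂_2, so H_1 ≅ Z.

As a check, the Euler characteristic is 4 − 4 = 0, which agrees with 1 − 1 = 0.
(K is a triangulation of the circle S^1.)

H_0 ≅ Z,  H_1 ≅ Z.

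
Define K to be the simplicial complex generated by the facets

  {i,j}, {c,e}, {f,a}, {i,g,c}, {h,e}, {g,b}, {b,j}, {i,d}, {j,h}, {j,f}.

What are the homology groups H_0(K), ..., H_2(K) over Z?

H_0 ≅ Z,  H_1 ≅ Z^2,  H_2 = 0.

Take the total order a < b < c < d < e < f < g < h < i < j on the vertex set. Then K (dimension 2) consists of the simplices:

  0-simplices (10): a, b, c, d, e, f, g, h, i, j
  1-simplices (12): af, bg, bj, ce, cg, ci, di, eh, fj, gi, hj, ij
  2-simplices (1): cgi

so the chain groups are C_0 ≅ Z^10, C_1 ≅ Z^12, C_2 ≅ Z^1.

Boundary ∂_1: C_1 → C_0 maps an edge to its endpoints' difference, ∂[p,q] = q − p. For instance
  ∂ce = e − c.
As a 10×12 matrix over Z this has rank 9, with invariant factors (1,1,1,1,1,1,1,1,1).

The boundary map ∂_2: C_2 → C_1 sends each 2-simplex [p,q,r] to [q,r] − [p,r] + [p,q]. For instance
  ∂cgi = gi − ci + cg.
The resulting 12×1 matrix has rank 1, and its Smith normal form has invariant factors (1).

From H_k ≅ ker(∂_k) / im(∂_{k+1}) we obtain:

  H_0: rank C_0 − rank ∂_1 = 10 − 9 = 1, and the invariant factors of ∂_1 are all 1, so H_0 = Z.
  H_1: rank ker ∂_1 − rank ∂_2 = (12 − 9) − 1 = 2, and the invariant factors of ∂_2 are all 1, so H_1 = Z^2.
  H_2: rank ker ∂_2 − rank ∂_3 = (1 − 1) − 0 = 0, and there is no ∂_3, so H_2 = 0.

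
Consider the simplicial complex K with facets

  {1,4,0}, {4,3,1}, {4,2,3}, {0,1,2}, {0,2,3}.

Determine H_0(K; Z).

Fix the vertex order 0 < 1 < 2 < 3 < 4 and write every simplex with vertices in increasing order. Then dim K = 2 and the simplices of K are:

  0-simplices (5): [0], [1], [2], [3], [4]
  1-simplices (10): [0,1], [0,2], [0,3], [0,4], [1,2], [1,3], [1,4], [2,3], [2,4], [3,4]
  2-simplices (5): [0,1,2], [0,1,4], [0,2,3], [1,3,4], [2,3,4]

Hence C_0 ≅ Z^5, C_1 ≅ Z^10, C_2 ≅ Z^5.

The boundary map ∂_1: C_1 → C_0 is given by ∂[p,q] = [q] − [p]. For instance
  ∂[1,3] = [3] − [1].
The resulting 5×10 matrix has rank 4, and its Smith normal form has invariant factors (1,1,1,1).

∂_2: C_2 → C_1 maps a triangle to the signed sum of its edges. For instance
  ∂[0,1,4] = [1,4] − [0,4] + [0,1],
  ∂[0,1,2] = [1,2] − [0,2] + [0,1].
As a 10×5 matrix over Z this has rank 5, with invariant factors (1,1,1,1,1).

Now H_k = ker ∂_k / im ∂_{k+1}, so:

  H_0: rank C_0 − rank ∂_1 = 5 − 4 = 1, and the invariant factors of ∂_1 are all 1, so H_0 = Z.

(K is a triangulation of the Möbius band.)

H_0 = Z.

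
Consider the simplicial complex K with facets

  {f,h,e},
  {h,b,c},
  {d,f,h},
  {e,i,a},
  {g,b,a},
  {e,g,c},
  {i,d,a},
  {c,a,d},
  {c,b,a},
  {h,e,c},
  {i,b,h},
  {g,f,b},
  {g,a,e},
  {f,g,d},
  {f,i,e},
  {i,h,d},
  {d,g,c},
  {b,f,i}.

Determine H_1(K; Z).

H_1 = Z ⊕ Z/2Z.

Order the vertices as a < b < c < d < e < f < g < h < i. Listing each simplex with vertices in this order, K has dimension 2 with simplices:

  0-simplices (9): a, b, c, d, e, f, g, h, i
  1-simplices (27): ab, ac, ad, ae, ag, ai, bc, bf, bg, bh, bi, cd, ce, cg, ch, df, dg, dh, di, ef, eg, eh, ei, fg, fh, fi, hi
  2-simplices (18): abc, abg, acd, adi, aeg, aei, bch, bfg, bfi, bhi, cdg, ceg, ceh, dfg, dfh, dhi, efh, efi

so the chain groups are C_0 ≅ Z^9, C_1 ≅ Z^27, C_2 ≅ Z^18.

Boundary ∂_1: C_1 → C_0 sends each edge [p,q] (with p < q) to q − p. For instance
  ∂ad = d − a.
The 9×27 boundary matrix has rank 8 and Smith normal form diag(1,1,1,1,1,1,1,1).

The boundary map ∂_2: C_2 → C_1 maps a triangle to the signed sum of its edges. For instance
  ∂abg = bg − ag + ab,
  ∂ceg = eg − cg + ce.
The resulting 27×18 matrix has rank 18, and its Smith normal form has invariant factors (1,1,1,1,1,1,1,1,1,1,1,1,1,1,1,1,1,2).

Reading off H_k = ker ∂_k / im ∂_{k+1}:

  H_1: rank ker ∂_1 − rank ∂_2 = (27 − 8) − 18 = 1, and ∂_2 has invariant factor 2 > 1, so H_1 = Z ⊕ Z/2Z.

(K is a triangulation of the Klein bottle.)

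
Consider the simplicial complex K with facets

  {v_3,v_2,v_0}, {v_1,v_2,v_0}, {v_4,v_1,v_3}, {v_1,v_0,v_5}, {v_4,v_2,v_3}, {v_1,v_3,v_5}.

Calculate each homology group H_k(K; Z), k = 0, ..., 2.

H_0 = Z,  H_1 = Z,  H_2 = 0.

We work with the vertex ordering v_0 < v_1 < v_2 < v_3 < v_4 < v_5. The simplices of K, each written with vertices in increasing order, are:

  0-simplices (6): [v_0], [v_1], [v_2], [v_3], [v_4], [v_5]
  1-simplices (12): [v_0,v_1], [v_0,v_2], [v_0,v_3], [v_0,v_5], [v_1,v_2], [v_1,v_3], [v_1,v_4], [v_1,v_5], [v_2,v_3], [v_2,v_4], [v_3,v_4], [v_3,v_5]
  2-simplices (6): [v_0,v_1,v_2], [v_0,v_1,v_5], [v_0,v_2,v_3], [v_1,v_3,v_4], [v_1,v_3,v_5], [v_2,v_3,v_4]

so the chain groups are C_0 ≅ Z^6, C_1 ≅ Z^12, C_2 ≅ Z^6.

The boundary map ∂_1: C_1 → C_0 is given by ∂[p,q] = [q] − [p].
The resulting 6×12 matrix has rank 5, and its Smith normal form has invariant factors (1,1,1,1,1).

∂_2: C_2 → C_1 sends each 2-simplex [p,q,r] to [q,r] − [p,r] + [p,q]. For instance
  ∂[v_2,v_3,v_4] = [v_3,v_4] − [v_2,v_4] + [v_2,v_3],
  ∂[v_1,v_3,v_5] = [v_3,v_5] − [v_1,v_5] + [v_1,v_3].
The resulting 12×6 matrix has rank 6, and its Smith normal form has invariant factors (1,1,1,1,1,1).

Computing H_k = (kernel of ∂_k) / (image of ∂_{k+1}):

  H_0: rank C_0 − rank ∂_1 = 6 − 5 = 1, and the invariant factors of ∂_1 are all 1, so H_0 = Z.
  H_1: rank ker ∂_1 − rank ∂_2 = (12 − 5) − 6 = 1, and the invariant factors of ∂_2 are all 1, so H_1 = Z.
  H_2: rank ker ∂_2 − rank ∂_3 = (6 − 6) − 0 = 0, and there is no ∂_3, so H_2 = 0.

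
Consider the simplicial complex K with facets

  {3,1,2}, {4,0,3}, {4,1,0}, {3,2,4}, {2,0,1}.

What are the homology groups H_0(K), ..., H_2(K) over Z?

Take the total order 0 < 1 < 2 < 3 < 4 on the vertex set. Then K (dimension 2) consists of the simplices:

  0-simplices (5): [0], [1], [2], [3], [4]
  1-simplices (10): [0,1], [0,2], [0,3], [0,4], [1,2], [1,3], [1,4], [2,3], [2,4], [3,4]
  2-simplices (5): [0,1,2], [0,1,4], [0,3,4], [1,2,3], [2,3,4]

so the chain groups are C_0 ≅ Z^5, C_1 ≅ Z^10, C_2 ≅ Z^5.

The boundary map ∂_1: C_1 → C_0 sends each edge [p,q] (with p < q) to q − p. For instance
  ∂[3,4] = [4] − [3].
As a 5×10 matrix over Z this has rank 4, with invariant factors (1,1,1,1).

∂_2: C_2 → C_1 maps a triangle to the signed sum of its edges. For instance
  ∂[2,3,4] = [3,4] − [2,4] + [2,3],
  ∂[0,1,2] = [1,2] − [0,2] + [0,1].
This gives a 10×5 integer matrix of rank 5; reducing to Smith normal form yields diagonal entries (1,1,1,1,1).

Now H_k = ker ∂_k / im ∂_{k+1}, so:

  H_0: rank C_0 − rank ∂_1 = 5 − 4 = 1, and the invariant factors of ∂_1 are all 1, so H_0 ≅ Z.
  H_1: rank ker ∂_1 − rank ∂_2 = (10 − 4) − 5 = 1, and the invariant factors of ∂_2 are all 1, so H_1 ≅ Z.
  H_2: rank ker ∂_2 − rank ∂_3 = (5 − 5) − 0 = 0, and there is no ∂_3, so H_2 ≅ 0.

H_0 ≅ Z,  H_1 ≅ Z,  H_2 = 0.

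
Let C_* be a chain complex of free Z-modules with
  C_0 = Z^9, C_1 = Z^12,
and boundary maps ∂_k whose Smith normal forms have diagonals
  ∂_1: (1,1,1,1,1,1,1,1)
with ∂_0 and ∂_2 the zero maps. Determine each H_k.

H_0 = Z,  H_1 = Z^4.

H_0: b_0 = 9 − 0 − 8 = 1; torsion from ∂_1 factors > 1: none. So H_0 = Z.
H_1: b_1 = 12 − 8 − 0 = 4; torsion from ∂_2 factors > 1: none. So H_1 = Z^4.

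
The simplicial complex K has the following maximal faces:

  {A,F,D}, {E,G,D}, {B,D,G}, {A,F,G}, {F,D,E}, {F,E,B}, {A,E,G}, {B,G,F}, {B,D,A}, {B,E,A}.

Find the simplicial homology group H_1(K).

H_1 ≅ Z/2Z.

We work with the vertex ordering A < B < D < E < F < G. The simplices of K, each written with vertices in increasing order, are:

  0-simplices (6): A, B, D, E, F, G
  1-simplices (15): AB, AD, AE, AF, AG, BD, BE, BF, BG, DE, DF, DG, EF, EG, FG
  2-simplices (10): ABD, ABE, ADF, AEG, AFG, BDG, BEF, BFG, DEF, DEG

giving chain groups C_0 ≅ Z^6, C_1 ≅ Z^15, C_2 ≅ Z^10.

∂_1: C_1 → C_0 maps an edge to its endpoints' difference, ∂[p,q] = q − p. For instance
  ∂EG = G − E.
The resulting 6×15 matrix has rank 5, and its Smith normal form has invariant factors (1,1,1,1,1).

The boundary map ∂_2: C_2 → C_1 acts by ∂[p,q,r] = [q,r] − [p,r] + [p,q]. For instance
  ∂DEG = EG − DG + DE,
  ∂ADF = DF − AF + AD.
This gives a 15×10 integer matrix of rank 10; reducing to Smith normal form yields diagonal entries (1,1,1,1,1,1,1,1,1,2).

Now H_k = ker ∂_k / im ∂_{k+1}, so:

  H_1: rank ker ∂_1 − rank ∂_2 = (15 − 5) − 10 = 0, and ∂_2 has invariant factor 2 > 1, so H_1 ≅ Z/2Z.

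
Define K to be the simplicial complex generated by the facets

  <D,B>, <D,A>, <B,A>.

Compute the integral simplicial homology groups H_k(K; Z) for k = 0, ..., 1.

H_0 ≅ Z,  H_1 ≅ Z.

We work with the vertex ordering A < B < D. The simplices of K, each written with vertices in increasing order, are:

  0-simplices (3): A, B, D
  1-simplices (3): AB, AD, BD

so the chain groups are C_0 ≅ Z^3, C_1 ≅ Z^3.

∂_1: C_1 → C_0 is given by ∂[p,q] = [q] − [p]. For instance
  ∂AB = B − A.
This gives a 3×3 integer matrix of rank 2; reducing to Smith normal form yields diagonal entries (1,1).

Computing H_k = (kernel of ∂_k) / (image of ∂_{k+1}):

  H_0: rank C_0 − rank ∂_1 = 3 − 2 = 1, and the invariant factors of ∂_1 are all 1, so H_0 = Z.
  H_1: rank ker ∂_1 − rank ∂_2 = (3 − 2) − 0 = 1, and there is no ∂_2, so H_1 = Z.

(K is a triangulation of the circle S^1.)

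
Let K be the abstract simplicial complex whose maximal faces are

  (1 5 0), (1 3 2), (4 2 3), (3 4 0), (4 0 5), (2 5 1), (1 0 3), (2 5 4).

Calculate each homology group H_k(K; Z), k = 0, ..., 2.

H_0 = Z,  H_1 = 0,  H_2 = Z.

Fix the vertex order 0 < 1 < 2 < 3 < 4 < 5 and write every simplex with vertices in increasing order. Then dim K = 2 and the simplices of K are:

  0-simplices (6): [0], [1], [2], [3], [4], [5]
  1-simplices (12): [0,1], [0,3], [0,4], [0,5], [1,2], [1,3], [1,5], [2,3], [2,4], [2,5], [3,4], [4,5]
  2-simplices (8): [0,1,3], [0,1,5], [0,3,4], [0,4,5], [1,2,3], [1,2,5], [2,3,4], [2,4,5]

giving chain groups C_0 ≅ Z^6, C_1 ≅ Z^12, C_2 ≅ Z^8.

∂_1: C_1 → C_0 is given by ∂[p,q] = [q] − [p]. For instance
  ∂[0,1] = [1] − [0].
As a 6×12 matrix over Z this has rank 5, with invariant factors (1,1,1,1,1).

∂_2: C_2 → C_1 sends each 2-simplex [p,q,r] to [q,r] − [p,r] + [p,q]. For instance
  ∂[0,4,5] = [4,5] − [0,5] + [0,4],
  ∂[0,1,5] = [1,5] − [0,5] + [0,1].
The 12×8 boundary matrix has rank 7 and Smith normal form diag(1,1,1,1,1,1,1).

Now H_k = ker ∂_k / im ∂_{k+1}, so:

  H_0: rank C_0 − rank ∂_1 = 6 − 5 = 1, and the invariant factors of ∂_1 are all 1, so H_0 ≅ Z.
  H_1: rank ker ∂_1 − rank ∂_2 = (12 − 5) − 7 = 0, and the invariant factors of ∂_2 are all 1, so H_1 ≅ 0.
  H_2: rank ker ∂_2 − rank ∂_3 = (8 − 7) − 0 = 1, and there is no ∂_3, so H_2 ≅ Z.

As a check, the Euler characteristic is 6 − 12 + 8 = 2, which agrees with 1 − 0 + 1 = 2.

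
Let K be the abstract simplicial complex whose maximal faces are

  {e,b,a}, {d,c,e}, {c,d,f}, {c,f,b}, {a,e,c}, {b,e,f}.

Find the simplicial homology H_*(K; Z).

H_0 ≅ Z,  H_1 ≅ Z,  H_2 = 0.

We work with the vertex ordering a < b < c < d < e < f. The simplices of K, each written with vertices in increasing order, are:

  0-simplices (6): a, b, c, d, e, f
  1-simplices (12): ab, ac, ae, bc, be, bf, cd, ce, cf, de, df, ef
  2-simplices (6): abe, ace, bcf, bef, cde, cdf

so the chain groups are C_0 ≅ Z^6, C_1 ≅ Z^12, C_2 ≅ Z^6.

The boundary map ∂_1: C_1 → C_0 is given by ∂[p,q] = [q] − [p]. For instance
  ∂be = e − b.
This gives a 6×12 integer matrix of rank 5; reducing to Smith normal form yields diagonal entries (1,1,1,1,1).

Boundary ∂_2: C_2 → C_1 acts by ∂[p,q,r] = [q,r] − [p,r] + [p,q]. For instance
  ∂bef = ef − bf + be,
  ∂ace = ce − ae + ac.
As a 12×6 matrix over Z this has rank 6, with invariant factors (1,1,1,1,1,1).

From H_k ≅ ker(∂_k) / im(∂_{k+1}) we obtain:

  H_0: rank C_0 − rank ∂_1 = 6 − 5 = 1, and the invariant factors of ∂_1 are all 1, so H_0 = Z.
  H_1: rank ker ∂_1 − rank ∂_2 = (12 − 5) − 6 = 1, and the invariant factors of ∂_2 are all 1, so H_1 = Z.
  H_2: rank ker ∂_2 − rank ∂_3 = (6 − 6) − 0 = 0, and there is no ∂_3, so H_2 = 0.

(K is a triangulation of the cylinder S^1 x I.)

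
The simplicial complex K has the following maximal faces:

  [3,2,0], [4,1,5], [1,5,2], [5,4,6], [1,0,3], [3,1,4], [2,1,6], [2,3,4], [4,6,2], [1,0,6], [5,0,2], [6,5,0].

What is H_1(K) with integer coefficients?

H_1 = Z/2.

Fix the vertex order 0 < 1 < 2 < 3 < 4 < 5 < 6 and write every simplex with vertices in increasing order. Then dim K = 2 and the simplices of K are:

  0-simplices (7): [0], [1], [2], [3], [4], [5], [6]
  1-simplices (18): [0,1], [0,2], [0,3], [0,5], [0,6], [1,2], [1,3], [1,4], [1,5], [1,6], [2,3], [2,4], [2,5], [2,6], [3,4], [4,5], [4,6], [5,6]
  2-simplices (12): [0,1,3], [0,1,6], [0,2,3], [0,2,5], [0,5,6], [1,2,5], [1,2,6], [1,3,4], [1,4,5], [2,3,4], [2,4,6], [4,5,6]

so the chain groups are C_0 ≅ Z^7, C_1 ≅ Z^18, C_2 ≅ Z^12.

∂_1: C_1 → C_0 maps an edge to its endpoints' difference, ∂[p,q] = q − p. For instance
  ∂[1,2] = [2] − [1].
This gives a 7×18 integer matrix of rank 6; reducing to Smith normal form yields diagonal entries (1,1,1,1,1,1).

Boundary ∂_2: C_2 → C_1 sends each 2-simplex [p,q,r] to [q,r] − [p,r] + [p,q]. For instance
  ∂[4,5,6] = [5,6] − [4,6] + [4,5],
  ∂[0,2,3] = [2,3] − [0,3] + [0,2].
As a 18×12 matrix over Z this has rank 12, with invariant factors (1,1,1,1,1,1,1,1,1,1,1,2).

Computing H_k = (kernel of ∂_k) / (image of ∂_{k+1}):

  H_1: rank ker ∂_1 − rank ∂_2 = (18 − 6) − 12 = 0, and ∂_2 has invariant factor 2 > 1, so H_1 ≅ Z/2.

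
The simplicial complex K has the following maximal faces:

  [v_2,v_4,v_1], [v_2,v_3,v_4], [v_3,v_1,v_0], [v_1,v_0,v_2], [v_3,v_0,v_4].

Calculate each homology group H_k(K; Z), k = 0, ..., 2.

H_0 ≅ Z,  H_1 ≅ Z,  H_2 = 0.

Order the vertices as v_0 < v_1 < v_2 < v_3 < v_4. Listing each simplex with vertices in this order, K has dimension 2 with simplices:

  0-simplices (5): [v_0], [v_1], [v_2], [v_3], [v_4]
  1-simplices (10): [v_0,v_1], [v_0,v_2], [v_0,v_3], [v_0,v_4], [v_1,v_2], [v_1,v_3], [v_1,v_4], [v_2,v_3], [v_2,v_4], [v_3,v_4]
  2-simplices (5): [v_0,v_1,v_2], [v_0,v_1,v_3], [v_0,v_3,v_4], [v_1,v_2,v_4], [v_2,v_3,v_4]

giving chain groups C_0 ≅ Z^5, C_1 ≅ Z^10, C_2 ≅ Z^5.

The boundary map ∂_1: C_1 → C_0 sends each edge [p,q] (with p < q) to q − p.
As a 5×10 matrix over Z this has rank 4, with invariant factors (1,1,1,1).

The boundary map ∂_2: C_2 → C_1 maps a triangle to the signed sum of its edges. For instance
  ∂[v_0,v_1,v_2] = [v_1,v_2] − [v_0,v_2] + [v_0,v_1],
  ∂[v_0,v_1,v_3] = [v_1,v_3] − [v_0,v_3] + [v_0,v_1].
The 10×5 boundary matrix has rank 5 and Smith normal form diag(1,1,1,1,1).

Now H_k = ker ∂_k / im ∂_{k+1}, so:

  H_0: rank C_0 − rank ∂_1 = 5 − 4 = 1, and the invariant factors of ∂_1 are all 1, so H_0 = Z.
  H_1: rank ker ∂_1 − rank ∂_2 = (10 − 4) − 5 = 1, and the invariant factors of ∂_2 are all 1, so H_1 = Z.
  H_2: rank ker ∂_2 − rank ∂_3 = (5 − 5) − 0 = 0, and there is no ∂_3, so H_2 = 0.

As a check, the Euler characteristic is 5 − 10 + 5 = 0, which agrees with 1 − 1 + 0 = 0.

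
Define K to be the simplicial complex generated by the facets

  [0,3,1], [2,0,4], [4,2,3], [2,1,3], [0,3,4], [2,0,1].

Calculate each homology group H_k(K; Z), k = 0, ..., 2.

Order the vertices as 0 < 1 < 2 < 3 < 4. Listing each simplex with vertices in this order, K has dimension 2 with simplices:

  0-simplices (5): [0], [1], [2], [3], [4]
  1-simplices (9): [0,1], [0,2], [0,3], [0,4], [1,2], [1,3], [2,3], [2,4], [3,4]
  2-simplices (6): [0,1,2], [0,1,3], [0,2,4], [0,3,4], [1,2,3], [2,3,4]

giving chain groups C_0 ≅ Z^5, C_1 ≅ Z^9, C_2 ≅ Z^6.

The boundary map ∂_1: C_1 → C_0 maps an edge to its endpoints' difference, ∂[p,q] = q − p.
The 5×9 boundary matrix has rank 4 and Smith normal form diag(1,1,1,1).

∂_2: C_2 → C_1 acts by ∂[p,q,r] = [q,r] − [p,r] + [p,q]. For instance
  ∂[0,3,4] = [3,4] − [0,4] + [0,3],
  ∂[0,1,2] = [1,2] − [0,2] + [0,1].
As a 9×6 matrix over Z this has rank 5, with invariant factors (1,1,1,1,1).

Reading off H_k = ker ∂_k / im ∂_{k+1}:

  H_0: rank C_0 − rank ∂_1 = 5 − 4 = 1, and the invariant factors of ∂_1 are all 1, so H_0 = Z.
  H_1: rank ker ∂_1 − rank ∂_2 = (9 − 4) − 5 = 0, and the invariant factors of ∂_2 are all 1, so H_1 = 0.
  H_2: rank ker ∂_2 − rank ∂_3 = (6 − 5) − 0 = 1, and there is no ∂_3, so H_2 = Z.

(K is a triangulation of the 2-sphere S^2.)

H_0 = Z,  H_1 = 0,  H_2 = Z.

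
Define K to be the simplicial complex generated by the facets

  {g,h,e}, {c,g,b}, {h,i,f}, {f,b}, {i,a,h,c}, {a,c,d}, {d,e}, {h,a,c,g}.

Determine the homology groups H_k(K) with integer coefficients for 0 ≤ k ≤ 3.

Order the vertices as a < b < c < d < e < f < g < h < i. Listing each simplex with vertices in this order, K has dimension 3 with simplices:

  0-simplices (9): a, b, c, d, e, f, g, h, i
  1-simplices (19): ac, ad, ag, ah, ai, bc, bf, bg, cd, cg, ch, ci, de, eg, eh, fh, fi, gh, hi
  2-simplices (11): acd, acg, ach, aci, agh, ahi, bcg, cgh, chi, egh, fhi
  3-simplices (2): acgh, achi

so the chain groups are C_0 ≅ Z^9, C_1 ≅ Z^19, C_2 ≅ Z^11, C_3 ≅ Z^2.

The boundary map ∂_1: C_1 → C_0 maps an edge to its endpoints' difference, ∂[p,q] = q − p. For instance
  ∂bf = f − b.
As a 9×19 matrix over Z this has rank 8, with invariant factors (1,1,1,1,1,1,1,1).

Boundary ∂_2: C_2 → C_1 maps a triangle to the signed sum of its edges. For instance
  ∂acg = cg − ag + ac,
  ∂bcg = cg − bg + bc.
The resulting 19×11 matrix has rank 9, and its Smith normal form has invariant factors (1,1,1,1,1,1,1,1,1).

Boundary ∂_3: C_3 → C_2 sends each 3-simplex σ to the alternating sum Σ_i (−1)^i (σ with its i-th vertex removed). For instance
  ∂achi = chi − ahi + aci − ach,
  ∂acgh = cgh − agh + ach − acg.
The resulting 11×2 matrix has rank 2, and its Smith normal form has invariant factors (1,1).

Now H_k = ker ∂_k / im ∂_{k+1}, so:

  H_0: rank C_0 − rank ∂_1 = 9 − 8 = 1, and the invariant factors of ∂_1 are all 1, so H_0 = Z.
  H_1: rank ker ∂_1 − rank ∂_2 = (19 − 8) − 9 = 2, and the invariant factors of ∂_2 are all 1, so H_1 = Z^2.
  H_2: rank ker ∂_2 − rank ∂_3 = (11 − 9) − 2 = 0, and the invariant factors of ∂_3 are all 1, so H_2 = 0.
  H_3: rank ker ∂_3 − rank ∂_4 = (2 − 2) − 0 = 0, and there is no ∂_4, so H_3 = 0.

H_0 = Z,  H_1 = Z^2,  H_2 = 0,  H_3 = 0.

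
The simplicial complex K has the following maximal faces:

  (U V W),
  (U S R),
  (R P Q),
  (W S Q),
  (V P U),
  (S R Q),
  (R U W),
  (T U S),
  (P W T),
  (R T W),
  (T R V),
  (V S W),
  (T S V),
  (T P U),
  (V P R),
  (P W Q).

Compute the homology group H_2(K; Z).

We work with the vertex ordering P < Q < R < S < T < U < V < W. The simplices of K, each written with vertices in increasing order, are:

  0-simplices (8): P, Q, R, S, T, U, V, W
  1-simplices (24): PQ, PR, PT, PU, PV, PW, QR, QS, QW, RS, RT, RU, RV, RW, ST, SU, SV, SW, TU, TV, TW, UV, UW, VW
  2-simplices (16): PQR, PQW, PRV, PTU, PTW, PUV, QRS, QSW, RSU, RTV, RTW, RUW, STU, STV, SVW, UVW

so the chain groups are C_0 ≅ Z^8, C_1 ≅ Z^24, C_2 ≅ Z^16.

∂_1: C_1 → C_0 is given by ∂[p,q] = [q] − [p]. For instance
  ∂RU = U − R.
As a 8×24 matrix over Z this has rank 7, with invariant factors (1,1,1,1,1,1,1).

Boundary ∂_2: C_2 → C_1 acts by ∂[p,q,r] = [q,r] − [p,r] + [p,q]. For instance
  ∂STV = TV − SV + ST,
  ∂UVW = VW − UW + UV.
This gives a 24×16 integer matrix of rank 15; reducing to Smith normal form yields diagonal entries (1,1,1,1,1,1,1,1,1,1,1,1,1,1,1).

From H_k ≅ ker(∂_k) / im(∂_{k+1}) we obtain:

  H_2: rank ker ∂_2 − rank ∂_3 = (16 − 15) − 0 = 1, and there is no ∂_3, so H_2 = Z.

H_2 ≅ Z.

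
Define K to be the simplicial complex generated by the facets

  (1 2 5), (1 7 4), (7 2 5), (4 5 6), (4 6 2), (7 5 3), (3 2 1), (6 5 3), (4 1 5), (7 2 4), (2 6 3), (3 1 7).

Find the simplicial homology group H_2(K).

H_2 = 0.

Order the vertices as 1 < 2 < 3 < 4 < 5 < 6 < 7. Listing each simplex with vertices in this order, K has dimension 2 with simplices:

  0-simplices (7): [1], [2], [3], [4], [5], [6], [7]
  1-simplices (18): [1,2], [1,3], [1,4], [1,5], [1,7], [2,3], [2,4], [2,5], [2,6], [2,7], [3,5], [3,6], [3,7], [4,5], [4,6], [4,7], [5,6], [5,7]
  2-simplices (12): [1,2,3], [1,2,5], [1,3,7], [1,4,5], [1,4,7], [2,3,6], [2,4,6], [2,4,7], [2,5,7], [3,5,6], [3,5,7], [4,5,6]

Hence C_0 ≅ Z^7, C_1 ≅ Z^18, C_2 ≅ Z^12.

∂_1: C_1 → C_0 sends each edge [p,q] (with p < q) to q − p. For instance
  ∂[4,7] = [7] − [4].
The 7×18 boundary matrix has rank 6 and Smith normal form diag(1,1,1,1,1,1).

Boundary ∂_2: C_2 → C_1 maps a triangle to the signed sum of its edges. For instance
  ∂[1,4,7] = [4,7] − [1,7] + [1,4],
  ∂[2,5,7] = [5,7] − [2,7] + [2,5].
As a 18×12 matrix over Z this has rank 12, with invariant factors (1,1,1,1,1,1,1,1,1,1,1,2).

Computing H_k = (kernel of ∂_k) / (image of ∂_{k+1}):

  H_2: rank ker ∂_2 − rank ∂_3 = (12 − 12) − 0 = 0, and there is no ∂_3, so H_2 = 0.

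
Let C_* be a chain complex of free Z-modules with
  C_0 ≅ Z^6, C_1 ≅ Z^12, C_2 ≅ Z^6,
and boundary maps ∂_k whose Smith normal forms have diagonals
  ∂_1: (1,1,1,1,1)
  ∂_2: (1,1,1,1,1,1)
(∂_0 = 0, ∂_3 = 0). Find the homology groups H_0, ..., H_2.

H_0: b_0 = 6 − 0 − 5 = 1; torsion from ∂_1 factors > 1: none. So H_0 = Z.
H_1: b_1 = 12 − 5 − 6 = 1; torsion from ∂_2 factors > 1: none. So H_1 = Z.
H_2: b_2 = 6 − 6 − 0 = 0; torsion from ∂_3 factors > 1: none. So H_2 = 0.

H_0 = Z,  H_1 = Z,  H_2 = 0.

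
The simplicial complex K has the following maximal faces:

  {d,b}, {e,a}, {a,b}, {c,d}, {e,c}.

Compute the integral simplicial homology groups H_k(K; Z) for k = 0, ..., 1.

H_0 = Z,  H_1 = Z.

Fix the vertex order a < b < c < d < e and write every simplex with vertices in increasing order. Then dim K = 1 and the simplices of K are:

  0-simplices (5): a, b, c, d, e
  1-simplices (5): ab, ae, bd, cd, ce

giving chain groups C_0 ≅ Z^5, C_1 ≅ Z^5.

∂_1: C_1 → C_0 is given by ∂[p,q] = [q] − [p]. For instance
  ∂ab = b − a.
This gives a 5×5 integer matrix of rank 4; reducing to Smith normal form yields diagonal entries (1,1,1,1).

Now H_k = ker ∂_k / im ∂_{k+1}, so:

  H_0: rank C_0 − rank ∂_1 = 5 − 4 = 1, and the invariant factors of ∂_1 are all 1, so H_0 ≅ Z.
  H_1: rank ker ∂_1 − rank ∂_2 = (5 − 4) − 0 = 1, and there is no ∂_2, so H_1 ≅ Z.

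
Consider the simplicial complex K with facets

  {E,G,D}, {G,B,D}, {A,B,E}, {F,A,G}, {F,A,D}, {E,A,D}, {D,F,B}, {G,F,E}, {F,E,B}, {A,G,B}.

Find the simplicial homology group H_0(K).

H_0 = Z.

Order the vertices as A < B < D < E < F < G. Listing each simplex with vertices in this order, K has dimension 2 with simplices:

  0-simplices (6): A, B, D, E, F, G
  1-simplices (15): AB, AD, AE, AF, AG, BD, BE, BF, BG, DE, DF, DG, EF, EG, FG
  2-simplices (10): ABE, ABG, ADE, ADF, AFG, BDF, BDG, BEF, DEG, EFG

Hence C_0 ≅ Z^6, C_1 ≅ Z^15, C_2 ≅ Z^10.

Boundary ∂_1: C_1 → C_0 is given by ∂[p,q] = [q] − [p].
This gives a 6×15 integer matrix of rank 5; reducing to Smith normal form yields diagonal entries (1,1,1,1,1).

∂_2: C_2 → C_1 acts by ∂[p,q,r] = [q,r] − [p,r] + [p,q]. For instance
  ∂ADE = DE − AE + AD,
  ∂ABE = BE − AE + AB.
As a 15×10 matrix over Z this has rank 10, with invariant factors (1,1,1,1,1,1,1,1,1,2).

Now H_k = ker ∂_k / im ∂_{k+1}, so:

  H_0: rank C_0 − rank ∂_1 = 6 − 5 = 1, and the invariant factors of ∂_1 are all 1, so H_0 = Z.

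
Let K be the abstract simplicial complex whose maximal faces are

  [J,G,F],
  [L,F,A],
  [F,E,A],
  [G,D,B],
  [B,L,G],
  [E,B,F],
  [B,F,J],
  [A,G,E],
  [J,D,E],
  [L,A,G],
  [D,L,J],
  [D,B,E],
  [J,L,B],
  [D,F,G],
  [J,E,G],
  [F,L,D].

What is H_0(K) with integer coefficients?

H_0 = Z.

We work with the vertex ordering A < B < D < E < F < G < J < L. The simplices of K, each written with vertices in increasing order, are:

  0-simplices (8): A, B, D, E, F, G, J, L
  1-simplices (24): AE, AF, AG, AL, BD, BE, BF, BG, BJ, BL, DE, DF, DG, DJ, DL, EF, EG, EJ, FG, FJ, FL, GJ, GL, JL
  2-simplices (16): AEF, AEG, AFL, AGL, BDE, BDG, BEF, BFJ, BGL, BJL, DEJ, DFG, DFL, DJL, EGJ, FGJ

giving chain groups C_0 ≅ Z^8, C_1 ≅ Z^24, C_2 ≅ Z^16.

The boundary map ∂_1: C_1 → C_0 is given by ∂[p,q] = [q] − [p].
The resulting 8×24 matrix has rank 7, and its Smith normal form has invariant factors (1,1,1,1,1,1,1).

The boundary map ∂_2: C_2 → C_1 acts by ∂[p,q,r] = [q,r] − [p,r] + [p,q]. For instance
  ∂BDE = DE − BE + BD,
  ∂BJL = JL − BL + BJ.
This gives a 24×16 integer matrix of rank 15; reducing to Smith normal form yields diagonal entries (1,1,1,1,1,1,1,1,1,1,1,1,1,1,1).

Reading off H_k = ker ∂_k / im ∂_{k+1}:

  H_0: rank C_0 − rank ∂_1 = 8 − 7 = 1, and the invariant factors of ∂_1 are all 1, so H_0 ≅ Z.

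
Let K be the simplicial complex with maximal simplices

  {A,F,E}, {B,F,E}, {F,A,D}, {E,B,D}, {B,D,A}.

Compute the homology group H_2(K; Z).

Take the total order A < B < D < E < F on the vertex set. Then K (dimension 2) consists of the simplices:

  0-simplices (5): A, B, D, E, F
  1-simplices (10): AB, AD, AE, AF, BD, BE, BF, DE, DF, EF
  2-simplices (5): ABD, ADF, AEF, BDE, BEF

giving chain groups C_0 ≅ Z^5, C_1 ≅ Z^10, C_2 ≅ Z^5.

∂_1: C_1 → C_0 maps an edge to its endpoints' difference, ∂[p,q] = q − p. For instance
  ∂AF = F − A.
The 5×10 boundary matrix has rank 4 and Smith normal form diag(1,1,1,1).

Boundary ∂_2: C_2 → C_1 acts by ∂[p,q,r] = [q,r] − [p,r] + [p,q]. For instance
  ∂AEF = EF − AF + AE,
  ∂BDE = DE − BE + BD.
The 10×5 boundary matrix has rank 5 and Smith normal form diag(1,1,1,1,1).

Reading off H_k = ker ∂_k / im ∂_{k+1}:

  H_2: rank ker ∂_2 − rank ∂_3 = (5 − 5) − 0 = 0, and there is no ∂_3, so H_2 = 0.

H_2 = 0.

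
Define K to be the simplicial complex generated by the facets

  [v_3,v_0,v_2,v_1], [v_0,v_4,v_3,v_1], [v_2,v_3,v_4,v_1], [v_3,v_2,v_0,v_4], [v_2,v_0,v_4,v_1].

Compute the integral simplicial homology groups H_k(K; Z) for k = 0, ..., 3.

We work with the vertex ordering v_0 < v_1 < v_2 < v_3 < v_4. The simplices of K, each written with vertices in increasing order, are:

  0-simplices (5): [v_0], [v_1], [v_2], [v_3], [v_4]
  1-simplices (10): [v_0,v_1], [v_0,v_2], [v_0,v_3], [v_0,v_4], [v_1,v_2], [v_1,v_3], [v_1,v_4], [v_2,v_3], [v_2,v_4], [v_3,v_4]
  2-simplices (10): [v_0,v_1,v_2], [v_0,v_1,v_3], [v_0,v_1,v_4], [v_0,v_2,v_3], [v_0,v_2,v_4], [v_0,v_3,v_4], [v_1,v_2,v_3], [v_1,v_2,v_4], [v_1,v_3,v_4], [v_2,v_3,v_4]
  3-simplices (5): [v_0,v_1,v_2,v_3], [v_0,v_1,v_2,v_4], [v_0,v_1,v_3,v_4], [v_0,v_2,v_3,v_4], [v_1,v_2,v_3,v_4]

so the chain groups are C_0 ≅ Z^5, C_1 ≅ Z^10, C_2 ≅ Z^10, C_3 ≅ Z^5.

The boundary map ∂_1: C_1 → C_0 sends each edge [p,q] (with p < q) to q − p.
The resulting 5×10 matrix has rank 4, and its Smith normal form has invariant factors (1,1,1,1).

∂_2: C_2 → C_1 maps a triangle to the signed sum of its edges. For instance
  ∂[v_2,v_3,v_4] = [v_3,v_4] − [v_2,v_4] + [v_2,v_3],
  ∂[v_1,v_3,v_4] = [v_3,v_4] − [v_1,v_4] + [v_1,v_3].
As a 10×10 matrix over Z this has rank 6, with invariant factors (1,1,1,1,1,1).

∂_3: C_3 → C_2 sends each 3-simplex σ to the alternating sum Σ_i (−1)^i (σ with its i-th vertex removed). For instance
  ∂[v_0,v_1,v_2,v_3] = [v_1,v_2,v_3] − [v_0,v_2,v_3] + [v_0,v_1,v_3] − [v_0,v_1,v_2],
  ∂[v_0,v_1,v_2,v_4] = [v_1,v_2,v_4] − [v_0,v_2,v_4] + [v_0,v_1,v_4] − [v_0,v_1,v_2].
The resulting 10×5 matrix has rank 4, and its Smith normal form has invariant factors (1,1,1,1).

From H_k ≅ ker(∂_k) / im(∂_{k+1}) we obtain:

  H_0: rank C_0 − rank ∂_1 = 5 − 4 = 1, and the invariant factors of ∂_1 are all 1, so H_0 ≅ Z.
  H_1: rank ker ∂_1 − rank ∂_2 = (10 − 4) − 6 = 0, and the invariant factors of ∂_2 are all 1, so H_1 ≅ 0.
  H_2: rank ker ∂_2 − rank ∂_3 = (10 − 6) − 4 = 0, and the invariant factors of ∂_3 are all 1, so H_2 ≅ 0.
  H_3: rank ker ∂_3 − rank ∂_4 = (5 − 4) − 0 = 1, and there is no ∂_4, so H_3 ≅ Z.

(K is a triangulation of the 3-sphere S^3.)

H_0 = Z,  H_1 = 0,  H_2 = 0,  H_3 = Z.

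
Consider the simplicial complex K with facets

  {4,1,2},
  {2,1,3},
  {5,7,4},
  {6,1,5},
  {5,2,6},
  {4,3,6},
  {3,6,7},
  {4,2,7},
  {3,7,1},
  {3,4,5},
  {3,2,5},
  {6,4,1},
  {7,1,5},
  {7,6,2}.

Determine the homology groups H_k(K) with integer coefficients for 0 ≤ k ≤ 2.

We work with the vertex ordering 1 < 2 < 3 < 4 < 5 < 6 < 7. The simplices of K, each written with vertices in increasing order, are:

  0-simplices (7): [1], [2], [3], [4], [5], [6], [7]
  1-simplices (21): [1,2], [1,3], [1,4], [1,5], [1,6], [1,7], [2,3], [2,4], [2,5], [2,6], [2,7], [3,4], [3,5], [3,6], [3,7], [4,5], [4,6], [4,7], [5,6], [5,7], [6,7]
  2-simplices (14): [1,2,3], [1,2,4], [1,3,7], [1,4,6], [1,5,6], [1,5,7], [2,3,5], [2,4,7], [2,5,6], [2,6,7], [3,4,5], [3,4,6], [3,6,7], [4,5,7]

so the chain groups are C_0 ≅ Z^7, C_1 ≅ Z^21, C_2 ≅ Z^14.

∂_1: C_1 → C_0 sends each edge [p,q] (with p < q) to q − p.
The 7×21 boundary matrix has rank 6 and Smith normal form diag(1,1,1,1,1,1).

The boundary map ∂_2: C_2 → C_1 acts by ∂[p,q,r] = [q,r] − [p,r] + [p,q]. For instance
  ∂[1,5,6] = [5,6] − [1,6] + [1,5],
  ∂[2,6,7] = [6,7] − [2,7] + [2,6].
This gives a 21×14 integer matrix of rank 13; reducing to Smith normal form yields diagonal entries (1,1,1,1,1,1,1,1,1,1,1,1,1).

Computing H_k = (kernel of ∂_k) / (image of ∂_{k+1}):

  H_0: rank C_0 − rank ∂_1 = 7 − 6 = 1, and the invariant factors of ∂_1 are all 1, so H_0 ≅ Z.
  H_1: rank ker ∂_1 − rank ∂_2 = (21 − 6) − 13 = 2, and the invariant factors of ∂_2 are all 1, so H_1 ≅ Z^2.
  H_2: rank ker ∂_2 − rank ∂_3 = (14 − 13) − 0 = 1, and there is no ∂_3, so H_2 ≅ Z.

H_0 ≅ Z,  H_1 ≅ Z^2,  H_2 ≅ Z.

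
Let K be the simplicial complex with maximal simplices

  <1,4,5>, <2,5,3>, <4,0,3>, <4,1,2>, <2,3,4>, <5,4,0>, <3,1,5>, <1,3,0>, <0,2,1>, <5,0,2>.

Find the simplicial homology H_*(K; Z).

Fix the vertex order 0 < 1 < 2 < 3 < 4 < 5 and write every simplex with vertices in increasing order. Then dim K = 2 and the simplices of K are:

  0-simplices (6): [0], [1], [2], [3], [4], [5]
  1-simplices (15): [0,1], [0,2], [0,3], [0,4], [0,5], [1,2], [1,3], [1,4], [1,5], [2,3], [2,4], [2,5], [3,4], [3,5], [4,5]
  2-simplices (10): [0,1,2], [0,1,3], [0,2,5], [0,3,4], [0,4,5], [1,2,4], [1,3,5], [1,4,5], [2,3,4], [2,3,5]

giving chain groups C_0 ≅ Z^6, C_1 ≅ Z^15, C_2 ≅ Z^10.

Boundary ∂_1: C_1 → C_0 maps an edge to its endpoints' difference, ∂[p,q] = q − p.
This gives a 6×15 integer matrix of rank 5; reducing to Smith normal form yields diagonal entries (1,1,1,1,1).

Boundary ∂_2: C_2 → C_1 sends each 2-simplex [p,q,r] to [q,r] − [p,r] + [p,q]. For instance
  ∂[0,1,3] = [1,3] − [0,3] + [0,1],
  ∂[2,3,4] = [3,4] − [2,4] + [2,3].
The resulting 15×10 matrix has rank 10, and its Smith normal form has invariant factors (1,1,1,1,1,1,1,1,1,2).

Computing H_k = (kernel of ∂_k) / (image of ∂_{k+1}):

  H_0: rank C_0 − rank ∂_1 = 6 − 5 = 1, and the invariant factors of ∂_1 are all 1, so H_0 = Z.
  H_1: rank ker ∂_1 − rank ∂_2 = (15 − 5) − 10 = 0, and ∂_2 has invariant factor 2 > 1, so H_1 = Z_2.
  H_2: rank ker ∂_2 − rank ∂_3 = (10 − 10) − 0 = 0, and there is no ∂_3, so H_2 = 0.

H_0 = Z,  H_1 = Z_2,  H_2 = 0.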